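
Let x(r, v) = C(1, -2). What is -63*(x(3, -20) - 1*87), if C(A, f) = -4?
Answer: 5733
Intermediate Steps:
x(r, v) = -4
-63*(x(3, -20) - 1*87) = -63*(-4 - 1*87) = -63*(-4 - 87) = -63*(-91) = 5733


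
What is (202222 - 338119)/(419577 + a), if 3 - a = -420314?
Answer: -135897/839894 ≈ -0.16180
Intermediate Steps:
a = 420317 (a = 3 - 1*(-420314) = 3 + 420314 = 420317)
(202222 - 338119)/(419577 + a) = (202222 - 338119)/(419577 + 420317) = -135897/839894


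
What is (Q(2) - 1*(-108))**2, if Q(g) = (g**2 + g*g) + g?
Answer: 13924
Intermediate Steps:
Q(g) = g + 2*g**2 (Q(g) = (g**2 + g**2) + g = 2*g**2 + g = g + 2*g**2)
(Q(2) - 1*(-108))**2 = (2*(1 + 2*2) - 1*(-108))**2 = (2*(1 + 4) + 108)**2 = (2*5 + 108)**2 = (10 + 108)**2 = 118**2 = 13924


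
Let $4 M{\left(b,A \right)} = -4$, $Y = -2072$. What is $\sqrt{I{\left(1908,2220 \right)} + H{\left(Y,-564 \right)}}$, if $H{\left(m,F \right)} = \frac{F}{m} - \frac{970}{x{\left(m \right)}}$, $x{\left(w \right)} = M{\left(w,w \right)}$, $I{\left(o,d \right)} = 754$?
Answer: $\frac{\sqrt{462663614}}{518} \approx 41.524$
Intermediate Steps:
$M{\left(b,A \right)} = -1$ ($M{\left(b,A \right)} = \frac{1}{4} \left(-4\right) = -1$)
$x{\left(w \right)} = -1$
$H{\left(m,F \right)} = 970 + \frac{F}{m}$ ($H{\left(m,F \right)} = \frac{F}{m} - \frac{970}{-1} = \frac{F}{m} - -970 = \frac{F}{m} + 970 = 970 + \frac{F}{m}$)
$\sqrt{I{\left(1908,2220 \right)} + H{\left(Y,-564 \right)}} = \sqrt{754 + \left(970 - \frac{564}{-2072}\right)} = \sqrt{754 + \left(970 - - \frac{141}{518}\right)} = \sqrt{754 + \left(970 + \frac{141}{518}\right)} = \sqrt{754 + \frac{502601}{518}} = \sqrt{\frac{893173}{518}} = \frac{\sqrt{462663614}}{518}$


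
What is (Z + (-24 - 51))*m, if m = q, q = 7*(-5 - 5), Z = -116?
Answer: 13370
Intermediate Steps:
q = -70 (q = 7*(-10) = -70)
m = -70
(Z + (-24 - 51))*m = (-116 + (-24 - 51))*(-70) = (-116 - 75)*(-70) = -191*(-70) = 13370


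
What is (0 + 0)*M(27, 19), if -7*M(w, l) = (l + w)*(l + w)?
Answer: 0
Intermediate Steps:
M(w, l) = -(l + w)²/7 (M(w, l) = -(l + w)*(l + w)/7 = -(l + w)²/7)
(0 + 0)*M(27, 19) = (0 + 0)*(-(19 + 27)²/7) = 0*(-⅐*46²) = 0*(-⅐*2116) = 0*(-2116/7) = 0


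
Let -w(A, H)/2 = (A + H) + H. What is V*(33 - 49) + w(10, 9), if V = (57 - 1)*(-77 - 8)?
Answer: 76104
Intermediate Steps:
w(A, H) = -4*H - 2*A (w(A, H) = -2*((A + H) + H) = -2*(A + 2*H) = -4*H - 2*A)
V = -4760 (V = 56*(-85) = -4760)
V*(33 - 49) + w(10, 9) = -4760*(33 - 49) + (-4*9 - 2*10) = -4760*(-16) + (-36 - 20) = 76160 - 56 = 76104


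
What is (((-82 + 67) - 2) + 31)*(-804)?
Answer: -11256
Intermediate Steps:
(((-82 + 67) - 2) + 31)*(-804) = ((-15 - 2) + 31)*(-804) = (-17 + 31)*(-804) = 14*(-804) = -11256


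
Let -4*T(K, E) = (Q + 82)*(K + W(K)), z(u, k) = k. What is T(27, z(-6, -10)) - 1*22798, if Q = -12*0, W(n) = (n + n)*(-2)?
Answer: -42275/2 ≈ -21138.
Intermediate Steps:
W(n) = -4*n (W(n) = (2*n)*(-2) = -4*n)
Q = 0
T(K, E) = 123*K/2 (T(K, E) = -(0 + 82)*(K - 4*K)/4 = -41*(-3*K)/2 = -(-123)*K/2 = 123*K/2)
T(27, z(-6, -10)) - 1*22798 = (123/2)*27 - 1*22798 = 3321/2 - 22798 = -42275/2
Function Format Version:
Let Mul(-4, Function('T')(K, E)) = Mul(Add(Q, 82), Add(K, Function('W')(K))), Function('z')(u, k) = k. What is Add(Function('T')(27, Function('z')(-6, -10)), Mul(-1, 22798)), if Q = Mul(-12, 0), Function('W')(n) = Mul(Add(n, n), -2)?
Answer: Rational(-42275, 2) ≈ -21138.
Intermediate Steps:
Function('W')(n) = Mul(-4, n) (Function('W')(n) = Mul(Mul(2, n), -2) = Mul(-4, n))
Q = 0
Function('T')(K, E) = Mul(Rational(123, 2), K) (Function('T')(K, E) = Mul(Rational(-1, 4), Mul(Add(0, 82), Add(K, Mul(-4, K)))) = Mul(Rational(-1, 4), Mul(82, Mul(-3, K))) = Mul(Rational(-1, 4), Mul(-246, K)) = Mul(Rational(123, 2), K))
Add(Function('T')(27, Function('z')(-6, -10)), Mul(-1, 22798)) = Add(Mul(Rational(123, 2), 27), Mul(-1, 22798)) = Add(Rational(3321, 2), -22798) = Rational(-42275, 2)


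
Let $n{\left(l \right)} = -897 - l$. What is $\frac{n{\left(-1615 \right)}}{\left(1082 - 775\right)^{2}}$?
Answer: $\frac{718}{94249} \approx 0.0076181$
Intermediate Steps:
$\frac{n{\left(-1615 \right)}}{\left(1082 - 775\right)^{2}} = \frac{-897 - -1615}{\left(1082 - 775\right)^{2}} = \frac{-897 + 1615}{307^{2}} = \frac{718}{94249}$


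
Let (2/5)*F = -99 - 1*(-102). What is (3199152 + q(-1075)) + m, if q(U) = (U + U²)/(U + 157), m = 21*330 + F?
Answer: 980678537/306 ≈ 3.2048e+6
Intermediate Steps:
F = 15/2 (F = 5*(-99 - 1*(-102))/2 = 5*(-99 + 102)/2 = (5/2)*3 = 15/2 ≈ 7.5000)
m = 13875/2 (m = 21*330 + 15/2 = 6930 + 15/2 = 13875/2 ≈ 6937.5)
q(U) = (U + U²)/(157 + U)
(3199152 + q(-1075)) + m = (3199152 - 1075*(1 - 1075)/(157 - 1075)) + 13875/2 = (3199152 - 1075*(-1074)/(-918)) + 13875/2 = (3199152 - 1075*(-1/918)*(-1074)) + 13875/2 = (3199152 - 192425/153) + 13875/2 = 489277831/153 + 13875/2 = 980678537/306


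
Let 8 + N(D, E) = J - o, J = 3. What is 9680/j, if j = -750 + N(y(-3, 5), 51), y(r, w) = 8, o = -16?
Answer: -9680/739 ≈ -13.099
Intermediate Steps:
N(D, E) = 11 (N(D, E) = -8 + (3 - 1*(-16)) = -8 + (3 + 16) = -8 + 19 = 11)
j = -739 (j = -750 + 11 = -739)
9680/j = 9680/(-739) = 9680*(-1/739) = -9680/739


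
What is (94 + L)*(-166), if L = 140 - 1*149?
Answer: -14110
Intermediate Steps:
L = -9 (L = 140 - 149 = -9)
(94 + L)*(-166) = (94 - 9)*(-166) = 85*(-166) = -14110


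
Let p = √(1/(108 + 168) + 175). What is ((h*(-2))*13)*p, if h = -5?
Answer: 65*√3332769/69 ≈ 1719.8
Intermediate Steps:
p = √3332769/138 (p = √(1/276 + 175) = √(48301/276) = √3332769/138 ≈ 13.229)
((h*(-2))*13)*p = (-5*(-2)*13)*(√3332769/138) = (10*13)*(√3332769/138) = 130*(√3332769/138) = 65*√3332769/69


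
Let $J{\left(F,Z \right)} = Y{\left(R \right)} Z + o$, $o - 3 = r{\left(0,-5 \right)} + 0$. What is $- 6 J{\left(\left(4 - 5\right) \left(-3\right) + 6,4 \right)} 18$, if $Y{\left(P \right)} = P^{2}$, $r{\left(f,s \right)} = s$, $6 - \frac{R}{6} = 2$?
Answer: $-248616$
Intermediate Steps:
$R = 24$ ($R = 36 - 12 = 24$)
$o = -2$ ($o = 3 + \left(-5 + 0\right) = 3 - 5 = -2$)
$J{\left(F,Z \right)} = -2 + 576 Z$ ($J{\left(F,Z \right)} = 24^{2} Z - 2 = 576 Z - 2 = -2 + 576 Z$)
$- 6 J{\left(\left(4 - 5\right) \left(-3\right) + 6,4 \right)} 18 = - 6 \left(-2 + 576 \cdot 4\right) 18 = - 6 \left(-2 + 2304\right) 18 = \left(-6\right) 2302 \cdot 18 = \left(-13812\right) 18 = -248616$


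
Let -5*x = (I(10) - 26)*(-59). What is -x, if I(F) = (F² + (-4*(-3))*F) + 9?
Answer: -11977/5 ≈ -2395.4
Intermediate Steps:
I(F) = 9 + F² + 12*F (I(F) = (F² + 12*F) + 9 = 9 + F² + 12*F)
x = 11977/5 (x = -((9 + 10² + 12*10) - 26)*(-59)/5 = -((9 + 100 + 120) - 26)*(-59)/5 = -(229 - 26)*(-59)/5 = -203*(-59)/5 = -⅕*(-11977) = 11977/5 ≈ 2395.4)
-x = -1*11977/5 = -11977/5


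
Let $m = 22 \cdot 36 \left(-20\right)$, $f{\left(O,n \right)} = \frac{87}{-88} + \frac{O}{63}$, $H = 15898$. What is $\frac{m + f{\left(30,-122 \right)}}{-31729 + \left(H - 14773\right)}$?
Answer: $\frac{29273267}{56556192} \approx 0.5176$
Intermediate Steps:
$f{\left(O,n \right)} = - \frac{87}{88} + \frac{O}{63}$ ($f{\left(O,n \right)} = 87 \left(- \frac{1}{88}\right) + O \frac{1}{63} = - \frac{87}{88} + \frac{O}{63}$)
$m = -15840$ ($m = 792 \left(-20\right) = -15840$)
$\frac{m + f{\left(30,-122 \right)}}{-31729 + \left(H - 14773\right)} = \frac{-15840 + \left(- \frac{87}{88} + \frac{1}{63} \cdot 30\right)}{-31729 + \left(15898 - 14773\right)} = \frac{-15840 + \left(- \frac{87}{88} + \frac{10}{21}\right)}{-31729 + 1125} = \frac{-15840 - \frac{947}{1848}}{-30604} = \left(- \frac{29273267}{1848}\right) \left(- \frac{1}{30604}\right) = \frac{29273267}{56556192}$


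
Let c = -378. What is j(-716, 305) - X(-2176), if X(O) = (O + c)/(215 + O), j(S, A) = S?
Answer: -1406630/1961 ≈ -717.30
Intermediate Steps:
X(O) = (-378 + O)/(215 + O) (X(O) = (O - 378)/(215 + O) = (-378 + O)/(215 + O))
j(-716, 305) - X(-2176) = -716 - (-378 - 2176)/(215 - 2176) = -716 - (-2554)/(-1961) = -716 - (-1)*(-2554)/1961 = -716 - 1*2554/1961 = -716 - 2554/1961 = -1406630/1961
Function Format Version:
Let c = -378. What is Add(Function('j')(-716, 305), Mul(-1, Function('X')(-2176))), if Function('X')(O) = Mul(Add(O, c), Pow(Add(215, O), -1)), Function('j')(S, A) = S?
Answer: Rational(-1406630, 1961) ≈ -717.30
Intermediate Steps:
Function('X')(O) = Mul(Pow(Add(215, O), -1), Add(-378, O)) (Function('X')(O) = Mul(Add(O, -378), Pow(Add(215, O), -1)) = Mul(Add(-378, O), Pow(Add(215, O), -1)) = Mul(Pow(Add(215, O), -1), Add(-378, O)))
Add(Function('j')(-716, 305), Mul(-1, Function('X')(-2176))) = Add(-716, Mul(-1, Mul(Pow(Add(215, -2176), -1), Add(-378, -2176)))) = Add(-716, Mul(-1, Mul(Pow(-1961, -1), -2554))) = Add(-716, Mul(-1, Mul(Rational(-1, 1961), -2554))) = Add(-716, Mul(-1, Rational(2554, 1961))) = Add(-716, Rational(-2554, 1961)) = Rational(-1406630, 1961)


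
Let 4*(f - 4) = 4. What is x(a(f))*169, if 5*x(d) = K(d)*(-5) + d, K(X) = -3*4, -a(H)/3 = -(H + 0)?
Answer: 2535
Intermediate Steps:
f = 5 (f = 4 + (¼)*4 = 4 + 1 = 5)
a(H) = 3*H (a(H) = -(-3)*(H + 0) = -(-3)*H = 3*H)
K(X) = -12
x(d) = 12 + d/5 (x(d) = (-12*(-5) + d)/5 = (60 + d)/5 = 12 + d/5)
x(a(f))*169 = (12 + (3*5)/5)*169 = (12 + (⅕)*15)*169 = (12 + 3)*169 = 15*169 = 2535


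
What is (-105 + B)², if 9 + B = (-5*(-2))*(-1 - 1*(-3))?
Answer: 8836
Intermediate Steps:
B = 11 (B = -9 + (-5*(-2))*(-1 - 1*(-3)) = -9 + 10*(-1 + 3) = -9 + 10*2 = -9 + 20 = 11)
(-105 + B)² = (-105 + 11)² = (-94)² = 8836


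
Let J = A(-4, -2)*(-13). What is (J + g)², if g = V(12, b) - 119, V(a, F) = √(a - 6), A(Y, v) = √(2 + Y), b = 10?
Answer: (119 - √6 + 13*I*√2)² ≈ 13246.0 + 4285.5*I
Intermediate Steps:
V(a, F) = √(-6 + a)
J = -13*I*√2 (J = √(2 - 4)*(-13) = √(-2)*(-13) = (I*√2)*(-13) = -13*I*√2 ≈ -18.385*I)
g = -119 + √6 (g = √(-6 + 12) - 119 = √6 - 119 = -119 + √6 ≈ -116.55)
(J + g)² = (-13*I*√2 + (-119 + √6))² = (-119 + √6 - 13*I*√2)²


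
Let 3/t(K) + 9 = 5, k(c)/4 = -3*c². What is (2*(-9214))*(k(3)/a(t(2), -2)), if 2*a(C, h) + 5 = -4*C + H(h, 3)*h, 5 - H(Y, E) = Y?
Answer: -248778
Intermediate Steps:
k(c) = -12*c² (k(c) = 4*(-3*c²) = -12*c²)
H(Y, E) = 5 - Y
t(K) = -¾ (t(K) = 3/(-9 + 5) = 3/(-4) = 3*(-¼) = -¾)
a(C, h) = -5/2 - 2*C + h*(5 - h)/2 (a(C, h) = -5/2 + (-4*C + (5 - h)*h)/2 = -5/2 + (-4*C + h*(5 - h))/2 = -5/2 + (-2*C + h*(5 - h)/2) = -5/2 - 2*C + h*(5 - h)/2)
(2*(-9214))*(k(3)/a(t(2), -2)) = (2*(-9214))*((-12*3²)/(-5/2 - 2*(-¾) - ½*(-2)*(-5 - 2))) = -18428*(-12*9)/(-5/2 + 3/2 - ½*(-2)*(-7)) = -(-1990224)/(-5/2 + 3/2 - 7) = -(-1990224)/(-8) = -(-1990224)*(-1)/8 = -18428*27/2 = -248778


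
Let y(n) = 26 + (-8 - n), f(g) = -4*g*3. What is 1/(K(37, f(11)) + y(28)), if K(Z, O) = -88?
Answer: -1/98 ≈ -0.010204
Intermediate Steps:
f(g) = -12*g
y(n) = 18 - n
1/(K(37, f(11)) + y(28)) = 1/(-88 + (18 - 1*28)) = 1/(-88 + (18 - 28)) = 1/(-88 - 10) = 1/(-98) = -1/98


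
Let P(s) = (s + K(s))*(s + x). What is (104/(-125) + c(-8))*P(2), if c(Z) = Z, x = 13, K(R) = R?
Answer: -13248/25 ≈ -529.92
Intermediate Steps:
P(s) = 2*s*(13 + s) (P(s) = (s + s)*(s + 13) = (2*s)*(13 + s) = 2*s*(13 + s))
(104/(-125) + c(-8))*P(2) = (104/(-125) - 8)*(2*2*(13 + 2)) = (104*(-1/125) - 8)*(2*2*15) = (-104/125 - 8)*60 = -1104/125*60 = -13248/25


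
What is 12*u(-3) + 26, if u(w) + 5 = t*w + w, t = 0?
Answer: -70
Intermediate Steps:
u(w) = -5 + w (u(w) = -5 + (0*w + w) = -5 + (0 + w) = -5 + w)
12*u(-3) + 26 = 12*(-5 - 3) + 26 = 12*(-8) + 26 = -96 + 26 = -70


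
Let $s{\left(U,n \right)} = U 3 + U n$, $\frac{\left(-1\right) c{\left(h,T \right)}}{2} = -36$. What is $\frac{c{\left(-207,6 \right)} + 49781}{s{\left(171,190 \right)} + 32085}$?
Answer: $\frac{49853}{65088} \approx 0.76593$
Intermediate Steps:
$c{\left(h,T \right)} = 72$ ($c{\left(h,T \right)} = \left(-2\right) \left(-36\right) = 72$)
$s{\left(U,n \right)} = 3 U + U n$
$\frac{c{\left(-207,6 \right)} + 49781}{s{\left(171,190 \right)} + 32085} = \frac{72 + 49781}{171 \left(3 + 190\right) + 32085} = \frac{49853}{171 \cdot 193 + 32085} = \frac{49853}{33003 + 32085} = \frac{49853}{65088}$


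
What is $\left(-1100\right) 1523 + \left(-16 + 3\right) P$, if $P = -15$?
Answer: $-1675105$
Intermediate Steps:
$\left(-1100\right) 1523 + \left(-16 + 3\right) P = \left(-1100\right) 1523 + \left(-16 + 3\right) \left(-15\right) = -1675300 - -195 = -1675300 + 195 = -1675105$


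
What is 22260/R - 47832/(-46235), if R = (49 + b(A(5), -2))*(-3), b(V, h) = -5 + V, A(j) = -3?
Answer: -341102588/1895635 ≈ -179.94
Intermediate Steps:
R = -123 (R = (49 + (-5 - 3))*(-3) = (49 - 8)*(-3) = 41*(-3) = -123)
22260/R - 47832/(-46235) = 22260/(-123) - 47832/(-46235) = 22260*(-1/123) - 47832*(-1/46235) = -7420/41 + 47832/46235 = -341102588/1895635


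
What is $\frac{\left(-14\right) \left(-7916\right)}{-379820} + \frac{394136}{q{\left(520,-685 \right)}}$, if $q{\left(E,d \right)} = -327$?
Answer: $- \frac{5347749106}{4435755} \approx -1205.6$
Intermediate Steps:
$\frac{\left(-14\right) \left(-7916\right)}{-379820} + \frac{394136}{q{\left(520,-685 \right)}} = \frac{\left(-14\right) \left(-7916\right)}{-379820} + \frac{394136}{-327} = 110824 \left(- \frac{1}{379820}\right) + 394136 \left(- \frac{1}{327}\right) = - \frac{3958}{13565} - \frac{394136}{327} = - \frac{5347749106}{4435755}$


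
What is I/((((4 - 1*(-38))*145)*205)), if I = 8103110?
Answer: 810311/124845 ≈ 6.4905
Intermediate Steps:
I/((((4 - 1*(-38))*145)*205)) = 8103110/((((4 - 1*(-38))*145)*205)) = 8103110/((((4 + 38)*145)*205)) = 8103110/(((42*145)*205)) = 8103110/((6090*205)) = 8103110/1248450 = 8103110*(1/1248450) = 810311/124845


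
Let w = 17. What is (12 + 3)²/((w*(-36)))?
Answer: -25/68 ≈ -0.36765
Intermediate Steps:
(12 + 3)²/((w*(-36))) = (12 + 3)²/((17*(-36))) = 15²/(-612) = 225*(-1/612) = -25/68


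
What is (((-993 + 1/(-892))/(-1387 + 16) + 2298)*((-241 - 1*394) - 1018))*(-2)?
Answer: 1548962104643/203822 ≈ 7.5996e+6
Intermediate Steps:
(((-993 + 1/(-892))/(-1387 + 16) + 2298)*((-241 - 1*394) - 1018))*(-2) = (((-993 - 1/892)/(-1371) + 2298)*((-241 - 394) - 1018))*(-2) = ((-885757/892*(-1/1371) + 2298)*(-635 - 1018))*(-2) = ((885757/1222932 + 2298)*(-1653))*(-2) = ((2811183493/1222932)*(-1653))*(-2) = -1548962104643/407644*(-2) = 1548962104643/203822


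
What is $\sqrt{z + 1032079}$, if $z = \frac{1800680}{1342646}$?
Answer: $\frac{\sqrt{465132364289533811}}{671323} \approx 1015.9$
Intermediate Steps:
$z = \frac{900340}{671323}$ ($z = 1800680 \cdot \frac{1}{1342646} = \frac{900340}{671323} \approx 1.3411$)
$\sqrt{z + 1032079} = \sqrt{\frac{900340}{671323} + 1032079} = \sqrt{\frac{692859270857}{671323}} = \frac{\sqrt{465132364289533811}}{671323}$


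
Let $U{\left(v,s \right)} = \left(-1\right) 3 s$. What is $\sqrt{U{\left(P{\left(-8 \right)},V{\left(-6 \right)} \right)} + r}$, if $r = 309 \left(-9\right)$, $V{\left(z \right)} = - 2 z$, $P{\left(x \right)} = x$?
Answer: $3 i \sqrt{313} \approx 53.075 i$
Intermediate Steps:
$U{\left(v,s \right)} = - 3 s$
$r = -2781$
$\sqrt{U{\left(P{\left(-8 \right)},V{\left(-6 \right)} \right)} + r} = \sqrt{- 3 \left(\left(-2\right) \left(-6\right)\right) - 2781} = \sqrt{\left(-3\right) 12 - 2781} = \sqrt{-36 - 2781} = \sqrt{-2817} = 3 i \sqrt{313}$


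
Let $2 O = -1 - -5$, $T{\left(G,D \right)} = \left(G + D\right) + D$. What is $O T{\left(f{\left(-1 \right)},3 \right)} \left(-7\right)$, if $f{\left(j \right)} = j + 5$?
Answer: $-140$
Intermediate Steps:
$f{\left(j \right)} = 5 + j$
$T{\left(G,D \right)} = G + 2 D$ ($T{\left(G,D \right)} = \left(D + G\right) + D = G + 2 D$)
$O = 2$ ($O = \frac{-1 - -5}{2} = \frac{-1 + 5}{2} = \frac{1}{2} \cdot 4 = 2$)
$O T{\left(f{\left(-1 \right)},3 \right)} \left(-7\right) = 2 \left(\left(5 - 1\right) + 2 \cdot 3\right) \left(-7\right) = 2 \left(4 + 6\right) \left(-7\right) = 2 \cdot 10 \left(-7\right) = 20 \left(-7\right) = -140$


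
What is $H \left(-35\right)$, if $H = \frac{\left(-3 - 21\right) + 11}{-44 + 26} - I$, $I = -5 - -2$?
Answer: $- \frac{2345}{18} \approx -130.28$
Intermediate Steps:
$I = -3$ ($I = -5 + 2 = -3$)
$H = \frac{67}{18}$ ($H = \frac{\left(-3 - 21\right) + 11}{-44 + 26} - -3 = \frac{-24 + 11}{-18} + 3 = \left(-13\right) \left(- \frac{1}{18}\right) + 3 = \frac{13}{18} + 3 = \frac{67}{18} \approx 3.7222$)
$H \left(-35\right) = \frac{67}{18} \left(-35\right) = - \frac{2345}{18}$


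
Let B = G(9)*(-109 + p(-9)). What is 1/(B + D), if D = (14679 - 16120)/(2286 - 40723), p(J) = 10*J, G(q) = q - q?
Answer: 38437/1441 ≈ 26.674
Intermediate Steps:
G(q) = 0
D = 1441/38437 (D = -1441/(-38437) = -1441*(-1/38437) = 1441/38437 ≈ 0.037490)
B = 0 (B = 0*(-109 + 10*(-9)) = 0*(-109 - 90) = 0*(-199) = 0)
1/(B + D) = 1/(0 + 1441/38437) = 1/(1441/38437) = 38437/1441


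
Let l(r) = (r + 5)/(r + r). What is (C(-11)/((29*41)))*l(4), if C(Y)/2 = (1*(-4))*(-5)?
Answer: 45/1189 ≈ 0.037847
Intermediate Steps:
C(Y) = 40 (C(Y) = 2*((1*(-4))*(-5)) = 2*(-4*(-5)) = 2*20 = 40)
l(r) = (5 + r)/(2*r) (l(r) = (5 + r)/((2*r)) = (5 + r)*(1/(2*r)) = (5 + r)/(2*r))
(C(-11)/((29*41)))*l(4) = (40/((29*41)))*((½)*(5 + 4)/4) = (40/1189)*((½)*(¼)*9) = (40*(1/1189))*(9/8) = (40/1189)*(9/8) = 45/1189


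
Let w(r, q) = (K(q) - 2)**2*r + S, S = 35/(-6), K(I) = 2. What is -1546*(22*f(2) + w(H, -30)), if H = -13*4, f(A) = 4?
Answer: -381089/3 ≈ -1.2703e+5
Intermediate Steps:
S = -35/6 (S = 35*(-1/6) = -35/6 ≈ -5.8333)
H = -52
w(r, q) = -35/6 (w(r, q) = (2 - 2)**2*r - 35/6 = 0**2*r - 35/6 = 0*r - 35/6 = 0 - 35/6 = -35/6)
-1546*(22*f(2) + w(H, -30)) = -1546*(22*4 - 35/6) = -1546*(88 - 35/6) = -1546*493/6 = -381089/3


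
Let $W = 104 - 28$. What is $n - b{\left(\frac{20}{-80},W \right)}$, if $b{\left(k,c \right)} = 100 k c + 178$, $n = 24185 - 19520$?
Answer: $6387$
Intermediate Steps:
$n = 4665$
$W = 76$
$b{\left(k,c \right)} = 178 + 100 c k$ ($b{\left(k,c \right)} = 100 c k + 178 = 178 + 100 c k$)
$n - b{\left(\frac{20}{-80},W \right)} = 4665 - \left(178 + 100 \cdot 76 \frac{20}{-80}\right) = 4665 - \left(178 + 100 \cdot 76 \cdot 20 \left(- \frac{1}{80}\right)\right) = 4665 - \left(178 + 100 \cdot 76 \left(- \frac{1}{4}\right)\right) = 4665 - \left(178 - 1900\right) = 4665 - -1722 = 4665 + 1722 = 6387$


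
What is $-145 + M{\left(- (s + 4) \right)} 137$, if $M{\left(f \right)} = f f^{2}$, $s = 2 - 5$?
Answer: $-282$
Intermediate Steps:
$s = -3$
$M{\left(f \right)} = f^{3}$
$-145 + M{\left(- (s + 4) \right)} 137 = -145 + \left(- (-3 + 4)\right)^{3} \cdot 137 = -145 + \left(\left(-1\right) 1\right)^{3} \cdot 137 = -145 + \left(-1\right)^{3} \cdot 137 = -145 - 137 = -282$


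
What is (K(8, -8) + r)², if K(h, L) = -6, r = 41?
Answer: 1225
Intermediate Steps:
(K(8, -8) + r)² = (-6 + 41)² = 35² = 1225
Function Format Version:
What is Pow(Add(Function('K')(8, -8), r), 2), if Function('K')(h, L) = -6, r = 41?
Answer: 1225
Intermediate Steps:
Pow(Add(Function('K')(8, -8), r), 2) = Pow(Add(-6, 41), 2) = Pow(35, 2) = 1225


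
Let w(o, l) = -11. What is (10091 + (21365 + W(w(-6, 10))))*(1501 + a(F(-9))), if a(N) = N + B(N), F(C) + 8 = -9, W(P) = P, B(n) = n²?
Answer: 55751985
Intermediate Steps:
F(C) = -17 (F(C) = -8 - 9 = -17)
a(N) = N + N²
(10091 + (21365 + W(w(-6, 10))))*(1501 + a(F(-9))) = (10091 + (21365 - 11))*(1501 - 17*(1 - 17)) = (10091 + 21354)*(1501 - 17*(-16)) = 31445*(1501 + 272) = 31445*1773 = 55751985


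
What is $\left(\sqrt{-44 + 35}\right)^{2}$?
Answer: $-9$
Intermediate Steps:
$\left(\sqrt{-44 + 35}\right)^{2} = \left(\sqrt{-9}\right)^{2} = \left(3 i\right)^{2} = -9$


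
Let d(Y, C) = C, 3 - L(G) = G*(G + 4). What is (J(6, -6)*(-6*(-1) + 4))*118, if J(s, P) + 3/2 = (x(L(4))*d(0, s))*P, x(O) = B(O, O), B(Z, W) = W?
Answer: 1230150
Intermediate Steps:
L(G) = 3 - G*(4 + G) (L(G) = 3 - G*(G + 4) = 3 - G*(4 + G))
x(O) = O
J(s, P) = -3/2 - 29*P*s (J(s, P) = -3/2 + ((3 - 1*4**2 - 4*4)*s)*P = -3/2 + ((3 - 1*16 - 16)*s)*P = -3/2 + ((3 - 16 - 16)*s)*P = -3/2 + (-29*s)*P = -3/2 - 29*P*s)
(J(6, -6)*(-6*(-1) + 4))*118 = ((-3/2 - 29*(-6)*6)*(-6*(-1) + 4))*118 = ((-3/2 + 1044)*(6 + 4))*118 = ((2085/2)*10)*118 = 10425*118 = 1230150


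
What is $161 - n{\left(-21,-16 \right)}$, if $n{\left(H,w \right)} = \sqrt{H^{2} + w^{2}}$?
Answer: $161 - \sqrt{697} \approx 134.6$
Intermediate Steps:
$161 - n{\left(-21,-16 \right)} = 161 - \sqrt{\left(-21\right)^{2} + \left(-16\right)^{2}} = 161 - \sqrt{441 + 256} = 161 - \sqrt{697}$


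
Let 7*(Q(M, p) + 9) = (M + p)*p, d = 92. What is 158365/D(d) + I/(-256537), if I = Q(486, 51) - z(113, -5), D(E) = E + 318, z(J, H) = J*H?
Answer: 1387183169/3591518 ≈ 386.24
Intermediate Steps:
Q(M, p) = -9 + p*(M + p)/7 (Q(M, p) = -9 + ((M + p)*p)/7 = -9 + (p*(M + p))/7 = -9 + p*(M + p)/7)
z(J, H) = H*J
D(E) = 318 + E
I = 31279/7 (I = (-9 + (1/7)*51**2 + (1/7)*486*51) - (-5)*113 = (-9 + (1/7)*2601 + 24786/7) - 1*(-565) = (-9 + 2601/7 + 24786/7) + 565 = 27324/7 + 565 = 31279/7 ≈ 4468.4)
158365/D(d) + I/(-256537) = 158365/(318 + 92) + (31279/7)/(-256537) = 158365/410 + (31279/7)*(-1/256537) = 158365*(1/410) - 31279/1795759 = 31673/82 - 31279/1795759 = 1387183169/3591518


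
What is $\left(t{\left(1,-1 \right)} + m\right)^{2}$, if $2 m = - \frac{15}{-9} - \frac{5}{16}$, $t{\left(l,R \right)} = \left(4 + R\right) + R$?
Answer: $\frac{66049}{9216} \approx 7.1668$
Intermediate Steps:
$t{\left(l,R \right)} = 4 + 2 R$
$m = \frac{65}{96}$ ($m = \frac{- \frac{15}{-9} - \frac{5}{16}}{2} = \frac{\left(-15\right) \left(- \frac{1}{9}\right) - \frac{5}{16}}{2} = \frac{\frac{5}{3} - \frac{5}{16}}{2} = \frac{1}{2} \cdot \frac{65}{48} = \frac{65}{96} \approx 0.67708$)
$\left(t{\left(1,-1 \right)} + m\right)^{2} = \left(\left(4 + 2 \left(-1\right)\right) + \frac{65}{96}\right)^{2} = \left(\left(4 - 2\right) + \frac{65}{96}\right)^{2} = \left(2 + \frac{65}{96}\right)^{2} = \left(\frac{257}{96}\right)^{2} = \frac{66049}{9216}$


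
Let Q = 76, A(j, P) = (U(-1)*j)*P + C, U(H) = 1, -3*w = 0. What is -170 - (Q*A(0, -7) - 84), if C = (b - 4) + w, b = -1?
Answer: 294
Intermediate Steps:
w = 0 (w = -⅓*0 = 0)
C = -5 (C = (-1 - 4) + 0 = -5 + 0 = -5)
A(j, P) = -5 + P*j (A(j, P) = (1*j)*P - 5 = j*P - 5 = P*j - 5 = -5 + P*j)
-170 - (Q*A(0, -7) - 84) = -170 - (76*(-5 - 7*0) - 84) = -170 - (76*(-5 + 0) - 84) = -170 - (76*(-5) - 84) = -170 - (-380 - 84) = -170 - 1*(-464) = -170 + 464 = 294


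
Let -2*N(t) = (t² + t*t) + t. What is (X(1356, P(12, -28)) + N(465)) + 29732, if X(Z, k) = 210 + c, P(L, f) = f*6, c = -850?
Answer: -374731/2 ≈ -1.8737e+5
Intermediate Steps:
P(L, f) = 6*f
X(Z, k) = -640 (X(Z, k) = 210 - 850 = -640)
N(t) = -t² - t/2 (N(t) = -((t² + t*t) + t)/2 = -((t² + t²) + t)/2 = -(2*t² + t)/2 = -(t + 2*t²)/2 = -t² - t/2)
(X(1356, P(12, -28)) + N(465)) + 29732 = (-640 - 1*465*(½ + 465)) + 29732 = (-640 - 1*465*931/2) + 29732 = (-640 - 432915/2) + 29732 = -434195/2 + 29732 = -374731/2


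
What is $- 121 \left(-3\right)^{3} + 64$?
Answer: $3331$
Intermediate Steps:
$- 121 \left(-3\right)^{3} + 64 = \left(-121\right) \left(-27\right) + 64 = 3267 + 64 = 3331$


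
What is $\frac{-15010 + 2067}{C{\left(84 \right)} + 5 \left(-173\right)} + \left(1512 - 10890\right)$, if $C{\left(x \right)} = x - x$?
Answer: $- \frac{8099027}{865} \approx -9363.0$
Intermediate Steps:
$C{\left(x \right)} = 0$
$\frac{-15010 + 2067}{C{\left(84 \right)} + 5 \left(-173\right)} + \left(1512 - 10890\right) = \frac{-15010 + 2067}{0 + 5 \left(-173\right)} + \left(1512 - 10890\right) = - \frac{12943}{0 - 865} - 9378 = - \frac{12943}{-865} - 9378 = \left(-12943\right) \left(- \frac{1}{865}\right) - 9378 = \frac{12943}{865} - 9378 = - \frac{8099027}{865}$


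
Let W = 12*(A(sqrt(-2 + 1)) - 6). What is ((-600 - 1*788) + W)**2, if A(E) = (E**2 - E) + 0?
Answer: 2166640 + 35328*I ≈ 2.1666e+6 + 35328.0*I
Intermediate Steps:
A(E) = E**2 - E
W = -72 + 12*I*(-1 + I) (W = 12*(sqrt(-2 + 1)*(-1 + sqrt(-2 + 1)) - 6) = 12*(sqrt(-1)*(-1 + sqrt(-1)) - 6) = 12*(I*(-1 + I) - 6) = 12*(-6 + I*(-1 + I)) = -72 + 12*I*(-1 + I) ≈ -84.0 - 12.0*I)
((-600 - 1*788) + W)**2 = ((-600 - 1*788) + (-84 - 12*I))**2 = ((-600 - 788) + (-84 - 12*I))**2 = (-1388 + (-84 - 12*I))**2 = (-1472 - 12*I)**2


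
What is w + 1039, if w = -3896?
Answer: -2857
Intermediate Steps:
w + 1039 = -3896 + 1039 = -2857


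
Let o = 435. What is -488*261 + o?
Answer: -126933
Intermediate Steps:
-488*261 + o = -488*261 + 435 = -127368 + 435 = -126933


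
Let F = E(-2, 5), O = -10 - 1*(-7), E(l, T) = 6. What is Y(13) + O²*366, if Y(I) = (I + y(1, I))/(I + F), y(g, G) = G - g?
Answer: 62611/19 ≈ 3295.3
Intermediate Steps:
O = -3 (O = -10 + 7 = -3)
F = 6
Y(I) = (-1 + 2*I)/(6 + I) (Y(I) = (I + (I - 1*1))/(I + 6) = (I + (I - 1))/(6 + I) = (I + (-1 + I))/(6 + I) = (-1 + 2*I)/(6 + I))
Y(13) + O²*366 = (-1 + 2*13)/(6 + 13) + (-3)²*366 = (-1 + 26)/19 + 9*366 = (1/19)*25 + 3294 = 25/19 + 3294 = 62611/19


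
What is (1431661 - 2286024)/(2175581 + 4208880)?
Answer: -854363/6384461 ≈ -0.13382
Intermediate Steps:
(1431661 - 2286024)/(2175581 + 4208880) = -854363/6384461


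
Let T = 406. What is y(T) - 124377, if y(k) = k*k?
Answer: 40459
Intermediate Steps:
y(k) = k²
y(T) - 124377 = 406² - 124377 = 164836 - 124377 = 40459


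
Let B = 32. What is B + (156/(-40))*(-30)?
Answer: 149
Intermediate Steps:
B + (156/(-40))*(-30) = 32 + (156/(-40))*(-30) = 32 + (156*(-1/40))*(-30) = 32 - 39/10*(-30) = 32 + 117 = 149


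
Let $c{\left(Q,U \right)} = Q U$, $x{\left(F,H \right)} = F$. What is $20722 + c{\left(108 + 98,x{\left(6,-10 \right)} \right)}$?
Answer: $21958$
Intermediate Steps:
$20722 + c{\left(108 + 98,x{\left(6,-10 \right)} \right)} = 20722 + \left(108 + 98\right) 6 = 20722 + 206 \cdot 6 = 20722 + 1236 = 21958$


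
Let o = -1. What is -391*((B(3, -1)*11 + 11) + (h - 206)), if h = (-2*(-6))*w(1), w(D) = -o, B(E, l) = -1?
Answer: 75854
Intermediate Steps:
w(D) = 1 (w(D) = -1*(-1) = 1)
h = 12 (h = -2*(-6)*1 = 12*1 = 12)
-391*((B(3, -1)*11 + 11) + (h - 206)) = -391*((-1*11 + 11) + (12 - 206)) = -391*((-11 + 11) - 194) = -391*(0 - 194) = -391*(-194) = 75854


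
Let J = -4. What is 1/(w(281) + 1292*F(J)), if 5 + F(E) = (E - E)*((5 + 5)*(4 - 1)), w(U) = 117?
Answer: -1/6343 ≈ -0.00015765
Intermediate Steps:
F(E) = -5 (F(E) = -5 + (E - E)*((5 + 5)*(4 - 1)) = -5 + 0*(10*3) = -5 + 0*30 = -5 + 0 = -5)
1/(w(281) + 1292*F(J)) = 1/(117 + 1292*(-5)) = 1/(117 - 6460) = 1/(-6343) = -1/6343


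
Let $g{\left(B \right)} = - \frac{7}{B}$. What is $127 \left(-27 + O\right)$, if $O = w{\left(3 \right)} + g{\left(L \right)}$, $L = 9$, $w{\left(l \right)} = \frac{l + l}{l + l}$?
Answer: $- \frac{30607}{9} \approx -3400.8$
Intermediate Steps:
$w{\left(l \right)} = 1$ ($w{\left(l \right)} = \frac{2 l}{2 l} = 2 l \frac{1}{2 l} = 1$)
$O = \frac{2}{9}$ ($O = 1 - \frac{7}{9} = \frac{2}{9} \approx 0.22222$)
$127 \left(-27 + O\right) = 127 \left(-27 + \frac{2}{9}\right) = 127 \left(- \frac{241}{9}\right) = - \frac{30607}{9}$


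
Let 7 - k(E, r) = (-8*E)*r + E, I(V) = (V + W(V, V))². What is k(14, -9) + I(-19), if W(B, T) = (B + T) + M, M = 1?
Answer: 2121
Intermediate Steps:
W(B, T) = 1 + B + T (W(B, T) = (B + T) + 1 = 1 + B + T)
I(V) = (1 + 3*V)² (I(V) = (V + (1 + V + V))² = (V + (1 + 2*V))² = (1 + 3*V)²)
k(E, r) = 7 - E + 8*E*r (k(E, r) = 7 - ((-8*E)*r + E) = 7 - (-8*E*r + E) = 7 - (E - 8*E*r) = 7 + (-E + 8*E*r) = 7 - E + 8*E*r)
k(14, -9) + I(-19) = (7 - 1*14 + 8*14*(-9)) + (1 + 3*(-19))² = (7 - 14 - 1008) + (1 - 57)² = -1015 + (-56)² = -1015 + 3136 = 2121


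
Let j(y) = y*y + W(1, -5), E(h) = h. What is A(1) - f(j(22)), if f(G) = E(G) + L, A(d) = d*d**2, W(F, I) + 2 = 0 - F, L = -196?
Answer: -284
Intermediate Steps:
W(F, I) = -2 - F (W(F, I) = -2 + (0 - F) = -2 - F)
j(y) = -3 + y**2 (j(y) = y*y + (-2 - 1*1) = y**2 + (-2 - 1) = y**2 - 3 = -3 + y**2)
A(d) = d**3
f(G) = -196 + G (f(G) = G - 196 = -196 + G)
A(1) - f(j(22)) = 1**3 - (-196 + (-3 + 22**2)) = 1 - (-196 + (-3 + 484)) = 1 - (-196 + 481) = 1 - 1*285 = 1 - 285 = -284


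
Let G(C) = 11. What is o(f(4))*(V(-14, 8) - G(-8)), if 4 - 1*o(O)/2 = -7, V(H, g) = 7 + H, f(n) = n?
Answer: -396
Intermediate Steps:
o(O) = 22 (o(O) = 8 - 2*(-7) = 8 + 14 = 22)
o(f(4))*(V(-14, 8) - G(-8)) = 22*((7 - 14) - 1*11) = 22*(-7 - 11) = 22*(-18) = -396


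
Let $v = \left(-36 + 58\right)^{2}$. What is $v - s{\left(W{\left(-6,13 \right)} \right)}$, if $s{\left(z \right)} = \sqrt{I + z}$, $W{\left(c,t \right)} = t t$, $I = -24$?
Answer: $484 - \sqrt{145} \approx 471.96$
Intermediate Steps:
$W{\left(c,t \right)} = t^{2}$
$v = 484$ ($v = 22^{2} = 484$)
$s{\left(z \right)} = \sqrt{-24 + z}$
$v - s{\left(W{\left(-6,13 \right)} \right)} = 484 - \sqrt{-24 + 13^{2}} = 484 - \sqrt{-24 + 169} = 484 - \sqrt{145}$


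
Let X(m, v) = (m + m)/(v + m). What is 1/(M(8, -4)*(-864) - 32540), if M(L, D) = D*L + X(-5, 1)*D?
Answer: 1/3748 ≈ 0.00026681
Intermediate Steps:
X(m, v) = 2*m/(m + v) (X(m, v) = (2*m)/(m + v) = 2*m/(m + v))
M(L, D) = 5*D/2 + D*L (M(L, D) = D*L + (2*(-5)/(-5 + 1))*D = D*L + (2*(-5)/(-4))*D = D*L + (2*(-5)*(-1/4))*D = D*L + 5*D/2 = 5*D/2 + D*L)
1/(M(8, -4)*(-864) - 32540) = 1/(((1/2)*(-4)*(5 + 2*8))*(-864) - 32540) = 1/(((1/2)*(-4)*(5 + 16))*(-864) - 32540) = 1/(((1/2)*(-4)*21)*(-864) - 32540) = 1/(-42*(-864) - 32540) = 1/(36288 - 32540) = 1/3748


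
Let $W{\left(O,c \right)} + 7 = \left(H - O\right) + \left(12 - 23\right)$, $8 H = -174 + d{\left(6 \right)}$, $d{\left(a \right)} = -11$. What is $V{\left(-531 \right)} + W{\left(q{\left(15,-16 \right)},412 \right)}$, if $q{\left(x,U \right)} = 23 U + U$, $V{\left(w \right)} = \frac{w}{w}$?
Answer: $\frac{2751}{8} \approx 343.88$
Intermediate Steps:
$V{\left(w \right)} = 1$
$q{\left(x,U \right)} = 24 U$
$H = - \frac{185}{8}$ ($H = \frac{-174 - 11}{8} = \frac{1}{8} \left(-185\right) = - \frac{185}{8} \approx -23.125$)
$W{\left(O,c \right)} = - \frac{329}{8} - O$ ($W{\left(O,c \right)} = -7 + \left(\left(- \frac{185}{8} - O\right) + \left(12 - 23\right)\right) = -7 - \left(\frac{273}{8} + O\right) = - \frac{329}{8} - O$)
$V{\left(-531 \right)} + W{\left(q{\left(15,-16 \right)},412 \right)} = 1 - \left(\frac{329}{8} + 24 \left(-16\right)\right) = 1 - - \frac{2743}{8} = 1 + \left(- \frac{329}{8} + 384\right) = 1 + \frac{2743}{8} = \frac{2751}{8}$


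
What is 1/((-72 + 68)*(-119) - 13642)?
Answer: -1/13166 ≈ -7.5953e-5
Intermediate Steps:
1/((-72 + 68)*(-119) - 13642) = 1/(-4*(-119) - 13642) = 1/(476 - 13642) = 1/(-13166) = -1/13166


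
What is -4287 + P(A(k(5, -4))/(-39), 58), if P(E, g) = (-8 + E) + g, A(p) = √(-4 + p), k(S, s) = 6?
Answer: -4237 - √2/39 ≈ -4237.0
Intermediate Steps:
P(E, g) = -8 + E + g
-4287 + P(A(k(5, -4))/(-39), 58) = -4287 + (-8 + √(-4 + 6)/(-39) + 58) = -4287 + (-8 + √2*(-1/39) + 58) = -4287 + (-8 - √2/39 + 58) = -4287 + (50 - √2/39) = -4237 - √2/39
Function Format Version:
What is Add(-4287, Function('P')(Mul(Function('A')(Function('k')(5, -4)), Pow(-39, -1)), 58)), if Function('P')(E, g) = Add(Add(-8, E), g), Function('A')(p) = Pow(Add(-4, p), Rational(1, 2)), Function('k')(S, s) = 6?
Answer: Add(-4237, Mul(Rational(-1, 39), Pow(2, Rational(1, 2)))) ≈ -4237.0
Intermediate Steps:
Function('P')(E, g) = Add(-8, E, g)
Add(-4287, Function('P')(Mul(Function('A')(Function('k')(5, -4)), Pow(-39, -1)), 58)) = Add(-4287, Add(-8, Mul(Pow(Add(-4, 6), Rational(1, 2)), Pow(-39, -1)), 58)) = Add(-4287, Add(-8, Mul(Pow(2, Rational(1, 2)), Rational(-1, 39)), 58)) = Add(-4287, Add(-8, Mul(Rational(-1, 39), Pow(2, Rational(1, 2))), 58)) = Add(-4287, Add(50, Mul(Rational(-1, 39), Pow(2, Rational(1, 2))))) = Add(-4237, Mul(Rational(-1, 39), Pow(2, Rational(1, 2))))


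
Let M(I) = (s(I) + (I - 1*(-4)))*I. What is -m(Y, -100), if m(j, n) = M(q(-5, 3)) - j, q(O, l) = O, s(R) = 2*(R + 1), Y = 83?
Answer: 38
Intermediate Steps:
s(R) = 2 + 2*R (s(R) = 2*(1 + R) = 2 + 2*R)
M(I) = I*(6 + 3*I) (M(I) = ((2 + 2*I) + (I - 1*(-4)))*I = ((2 + 2*I) + (I + 4))*I = ((2 + 2*I) + (4 + I))*I = (6 + 3*I)*I = I*(6 + 3*I))
m(j, n) = 45 - j (m(j, n) = 3*(-5)*(2 - 5) - j = 3*(-5)*(-3) - j = 45 - j)
-m(Y, -100) = -(45 - 1*83) = -(45 - 83) = -1*(-38) = 38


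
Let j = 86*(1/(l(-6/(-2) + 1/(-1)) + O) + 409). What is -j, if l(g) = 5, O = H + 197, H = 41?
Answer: -8547368/243 ≈ -35174.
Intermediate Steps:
O = 238 (O = 41 + 197 = 238)
j = 8547368/243 (j = 86*(1/(5 + 238) + 409) = 86*(1/243 + 409) = 86*(99388/243) = 8547368/243 ≈ 35174.)
-j = -1*8547368/243 = -8547368/243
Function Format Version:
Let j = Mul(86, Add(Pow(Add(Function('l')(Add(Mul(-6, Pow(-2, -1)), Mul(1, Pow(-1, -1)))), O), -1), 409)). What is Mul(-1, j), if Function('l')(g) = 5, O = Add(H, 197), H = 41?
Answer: Rational(-8547368, 243) ≈ -35174.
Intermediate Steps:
O = 238 (O = Add(41, 197) = 238)
j = Rational(8547368, 243) (j = Mul(86, Add(Pow(Add(5, 238), -1), 409)) = Mul(86, Add(Pow(243, -1), 409)) = Mul(86, Add(Rational(1, 243), 409)) = Mul(86, Rational(99388, 243)) = Rational(8547368, 243) ≈ 35174.)
Mul(-1, j) = Mul(-1, Rational(8547368, 243)) = Rational(-8547368, 243)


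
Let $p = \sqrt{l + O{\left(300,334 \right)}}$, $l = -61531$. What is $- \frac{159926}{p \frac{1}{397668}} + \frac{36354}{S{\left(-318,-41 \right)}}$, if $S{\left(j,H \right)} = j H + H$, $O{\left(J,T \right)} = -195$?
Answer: $\frac{36354}{12997} + \frac{31798726284 i \sqrt{61726}}{30863} \approx 2.7971 + 2.5598 \cdot 10^{8} i$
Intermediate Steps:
$p = i \sqrt{61726}$ ($p = \sqrt{-61531 - 195} = \sqrt{-61726} = i \sqrt{61726} \approx 248.45 i$)
$S{\left(j,H \right)} = H + H j$ ($S{\left(j,H \right)} = H j + H = H + H j$)
$- \frac{159926}{p \frac{1}{397668}} + \frac{36354}{S{\left(-318,-41 \right)}} = - \frac{159926}{i \sqrt{61726} \cdot \frac{1}{397668}} + \frac{36354}{\left(-41\right) \left(1 - 318\right)} = - \frac{159926}{i \sqrt{61726} \cdot \frac{1}{397668}} + \frac{36354}{\left(-41\right) \left(-317\right)} = - \frac{159926}{\frac{1}{397668} i \sqrt{61726}} + \frac{36354}{12997} = - 159926 \left(- \frac{198834 i \sqrt{61726}}{30863}\right) + 36354 \cdot \frac{1}{12997} = \frac{31798726284 i \sqrt{61726}}{30863} + \frac{36354}{12997} = \frac{36354}{12997} + \frac{31798726284 i \sqrt{61726}}{30863}$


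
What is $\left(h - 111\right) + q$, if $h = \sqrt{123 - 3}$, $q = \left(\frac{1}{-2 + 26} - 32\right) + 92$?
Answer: $- \frac{1223}{24} + 2 \sqrt{30} \approx -40.004$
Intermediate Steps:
$q = \frac{1441}{24}$ ($q = \left(\frac{1}{24} - 32\right) + 92 = - \frac{767}{24} + 92 = \frac{1441}{24} \approx 60.042$)
$h = 2 \sqrt{30}$ ($h = \sqrt{120} = 2 \sqrt{30} \approx 10.954$)
$\left(h - 111\right) + q = \left(2 \sqrt{30} - 111\right) + \frac{1441}{24} = \left(-111 + 2 \sqrt{30}\right) + \frac{1441}{24} = - \frac{1223}{24} + 2 \sqrt{30}$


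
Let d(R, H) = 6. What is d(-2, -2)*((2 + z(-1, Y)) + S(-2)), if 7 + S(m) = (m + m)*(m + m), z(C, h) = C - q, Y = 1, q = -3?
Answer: 78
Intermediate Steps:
z(C, h) = 3 + C (z(C, h) = C - 1*(-3) = C + 3 = 3 + C)
S(m) = -7 + 4*m**2 (S(m) = -7 + (m + m)*(m + m) = -7 + (2*m)*(2*m) = -7 + 4*m**2)
d(-2, -2)*((2 + z(-1, Y)) + S(-2)) = 6*((2 + (3 - 1)) + (-7 + 4*(-2)**2)) = 6*((2 + 2) + (-7 + 4*4)) = 6*(4 + (-7 + 16)) = 6*(4 + 9) = 6*13 = 78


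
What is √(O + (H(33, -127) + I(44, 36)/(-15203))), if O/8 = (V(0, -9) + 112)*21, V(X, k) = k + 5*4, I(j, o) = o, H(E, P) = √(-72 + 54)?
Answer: √(4776094755468 + 693393627*I*√2)/15203 ≈ 143.75 + 0.014757*I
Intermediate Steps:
H(E, P) = 3*I*√2 (H(E, P) = √(-18) = 3*I*√2)
V(X, k) = 20 + k (V(X, k) = k + 20 = 20 + k)
O = 20664 (O = 8*(((20 - 9) + 112)*21) = 8*((11 + 112)*21) = 8*(123*21) = 8*2583 = 20664)
√(O + (H(33, -127) + I(44, 36)/(-15203))) = √(20664 + (3*I*√2 + 36/(-15203))) = √(20664 + (3*I*√2 + 36*(-1/15203))) = √(20664 + (3*I*√2 - 36/15203)) = √(20664 + (-36/15203 + 3*I*√2)) = √(314154756/15203 + 3*I*√2)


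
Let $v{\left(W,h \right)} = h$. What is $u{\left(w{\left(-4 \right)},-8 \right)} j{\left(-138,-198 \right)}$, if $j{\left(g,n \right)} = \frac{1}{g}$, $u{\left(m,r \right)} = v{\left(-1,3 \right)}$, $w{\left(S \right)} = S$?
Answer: $- \frac{1}{46} \approx -0.021739$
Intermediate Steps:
$u{\left(m,r \right)} = 3$
$u{\left(w{\left(-4 \right)},-8 \right)} j{\left(-138,-198 \right)} = \frac{3}{-138} = 3 \left(- \frac{1}{138}\right) = - \frac{1}{46}$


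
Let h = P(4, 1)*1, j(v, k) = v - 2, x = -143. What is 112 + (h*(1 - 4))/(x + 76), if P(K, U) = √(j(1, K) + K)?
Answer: 112 + 3*√3/67 ≈ 112.08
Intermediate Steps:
j(v, k) = -2 + v
P(K, U) = √(-1 + K) (P(K, U) = √((-2 + 1) + K) = √(-1 + K))
h = √3 (h = √(-1 + 4)*1 = √3*1 = √3 ≈ 1.7320)
112 + (h*(1 - 4))/(x + 76) = 112 + (√3*(1 - 4))/(-143 + 76) = 112 + (√3*(-3))/(-67) = 112 - 3*√3*(-1/67) = 112 + 3*√3/67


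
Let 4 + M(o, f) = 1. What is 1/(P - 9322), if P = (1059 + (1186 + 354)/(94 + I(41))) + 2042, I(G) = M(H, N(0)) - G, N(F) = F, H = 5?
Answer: -5/30951 ≈ -0.00016155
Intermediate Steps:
M(o, f) = -3 (M(o, f) = -4 + 1 = -3)
I(G) = -3 - G
P = 15659/5 (P = (1059 + (1186 + 354)/(94 + (-3 - 1*41))) + 2042 = (1059 + 1540/(94 + (-3 - 41))) + 2042 = (1059 + 1540/(94 - 44)) + 2042 = (1059 + 1540/50) + 2042 = (1059 + 1540*(1/50)) + 2042 = (1059 + 154/5) + 2042 = 5449/5 + 2042 = 15659/5 ≈ 3131.8)
1/(P - 9322) = 1/(15659/5 - 9322) = 1/(-30951/5) = -5/30951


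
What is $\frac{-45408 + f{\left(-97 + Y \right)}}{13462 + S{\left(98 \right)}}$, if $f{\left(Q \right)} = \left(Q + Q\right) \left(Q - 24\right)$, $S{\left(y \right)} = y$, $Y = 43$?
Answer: $- \frac{1541}{565} \approx -2.7274$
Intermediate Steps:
$f{\left(Q \right)} = 2 Q \left(-24 + Q\right)$
$\frac{-45408 + f{\left(-97 + Y \right)}}{13462 + S{\left(98 \right)}} = \frac{-45408 + 2 \left(-97 + 43\right) \left(-24 + \left(-97 + 43\right)\right)}{13462 + 98} = \frac{-45408 + 2 \left(-54\right) \left(-24 - 54\right)}{13560} = \left(-45408 + 2 \left(-54\right) \left(-78\right)\right) \frac{1}{13560} = \left(-45408 + 8424\right) \frac{1}{13560} = \left(-36984\right) \frac{1}{13560} = - \frac{1541}{565}$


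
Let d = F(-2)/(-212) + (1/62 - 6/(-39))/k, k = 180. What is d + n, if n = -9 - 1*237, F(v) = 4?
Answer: -1891690859/7689240 ≈ -246.02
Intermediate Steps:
d = -137819/7689240 (d = 4/(-212) + (1/62 - 6/(-39))/180 = 4*(-1/212) + (1*(1/62) - 6*(-1/39))*(1/180) = -1/53 + (1/62 + 2/13)*(1/180) = -1/53 + (137/806)*(1/180) = -1/53 + 137/145080 = -137819/7689240 ≈ -0.017924)
n = -246 (n = -9 - 237 = -246)
d + n = -137819/7689240 - 246 = -1891690859/7689240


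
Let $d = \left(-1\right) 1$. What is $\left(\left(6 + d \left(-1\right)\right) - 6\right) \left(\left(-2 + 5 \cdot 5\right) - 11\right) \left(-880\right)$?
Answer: $-10560$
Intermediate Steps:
$d = -1$
$\left(\left(6 + d \left(-1\right)\right) - 6\right) \left(\left(-2 + 5 \cdot 5\right) - 11\right) \left(-880\right) = \left(\left(6 - -1\right) - 6\right) \left(\left(-2 + 5 \cdot 5\right) - 11\right) \left(-880\right) = \left(\left(6 + 1\right) - 6\right) \left(\left(-2 + 25\right) - 11\right) \left(-880\right) = \left(7 - 6\right) \left(23 - 11\right) \left(-880\right) = 1 \cdot 12 \left(-880\right) = 12 \left(-880\right) = -10560$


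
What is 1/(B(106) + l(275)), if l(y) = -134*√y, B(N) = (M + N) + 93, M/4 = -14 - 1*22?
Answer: -1/89725 - 134*√11/986975 ≈ -0.00046144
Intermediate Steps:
M = -144 (M = 4*(-14 - 1*22) = 4*(-14 - 22) = 4*(-36) = -144)
B(N) = -51 + N (B(N) = (-144 + N) + 93 = -51 + N)
1/(B(106) + l(275)) = 1/((-51 + 106) - 670*√11) = 1/(55 - 670*√11)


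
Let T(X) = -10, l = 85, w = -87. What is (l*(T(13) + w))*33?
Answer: -272085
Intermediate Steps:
(l*(T(13) + w))*33 = (85*(-10 - 87))*33 = (85*(-97))*33 = -8245*33 = -272085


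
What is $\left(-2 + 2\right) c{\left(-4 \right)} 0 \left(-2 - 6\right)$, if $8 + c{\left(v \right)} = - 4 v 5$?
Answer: $0$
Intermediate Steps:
$c{\left(v \right)} = -8 - 20 v$ ($c{\left(v \right)} = -8 + - 4 v 5 = -8 - 20 v$)
$\left(-2 + 2\right) c{\left(-4 \right)} 0 \left(-2 - 6\right) = \left(-2 + 2\right) \left(-8 - -80\right) 0 \left(-2 - 6\right) = 0 \left(-8 + 80\right) 0 \left(-8\right) = 0 \cdot 72 \cdot 0 = 0 \cdot 0 = 0$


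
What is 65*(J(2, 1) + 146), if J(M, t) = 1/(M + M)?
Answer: 38025/4 ≈ 9506.3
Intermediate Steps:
J(M, t) = 1/(2*M)
65*(J(2, 1) + 146) = 65*((½)/2 + 146) = 65*((½)*(½) + 146) = 65*(¼ + 146) = 65*(585/4) = 38025/4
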